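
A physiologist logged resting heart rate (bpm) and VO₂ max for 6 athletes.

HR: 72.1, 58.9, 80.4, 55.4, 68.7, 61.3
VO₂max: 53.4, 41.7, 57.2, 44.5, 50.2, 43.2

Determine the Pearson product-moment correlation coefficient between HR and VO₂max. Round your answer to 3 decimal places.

n = 6, Σx = 396.8, Σy = 290.2, Σx² = 26678.32, Σy² = 14228.82, Σxy = 19467.35
nΣxy − ΣxΣy = 116804.1 − 115151.36 = 1652.74
nΣx² − (Σx)² = 160069.92 − 157450.24 = 2619.68; nΣy² − (Σy)² = 85372.92 − 84216.04 = 1156.88
r = 1652.74 / √(2619.68 × 1156.88) = 1652.74 / 1740.8778 ≈ 0.949

0.949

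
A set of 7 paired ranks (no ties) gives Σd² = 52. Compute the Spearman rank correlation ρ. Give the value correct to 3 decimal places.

ρ = 1 − 6Σd² / [n(n²−1)] = 1 − 6×52 / (7×48)
  = 1 − 312/336 = 1 − 0.9286 ≈ 0.071

0.071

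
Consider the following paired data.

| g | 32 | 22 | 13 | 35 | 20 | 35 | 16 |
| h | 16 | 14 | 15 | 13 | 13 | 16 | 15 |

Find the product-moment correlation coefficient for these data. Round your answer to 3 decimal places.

0.130

n = 7, Σg = 173, Σh = 102, Σg² = 4783, Σh² = 1496, Σgh = 2530
nΣgh − ΣgΣh = 17710 − 17646 = 64
nΣg² − (Σg)² = 33481 − 29929 = 3552; nΣh² − (Σh)² = 10472 − 10404 = 68
r = 64 / √(3552 × 68) = 64 / 491.4631 ≈ 0.130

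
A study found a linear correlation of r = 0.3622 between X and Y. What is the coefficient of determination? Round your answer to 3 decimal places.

r² = (0.3622)² = 0.131

0.131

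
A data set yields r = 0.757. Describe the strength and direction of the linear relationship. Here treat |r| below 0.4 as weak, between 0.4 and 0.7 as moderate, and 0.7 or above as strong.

strong positive

r = 0.757 > 0 so the relationship is positive.
|r| = 0.757, which falls in the strong range.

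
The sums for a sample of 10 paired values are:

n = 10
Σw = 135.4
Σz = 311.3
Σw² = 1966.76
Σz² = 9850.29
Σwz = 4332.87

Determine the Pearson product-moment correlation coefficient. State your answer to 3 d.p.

r = (nΣwz − ΣwΣz) / √[(nΣw² − (Σw)²)(nΣz² − (Σz)²)]
Numerator: 10×4332.87 − 135.4×311.3 = 1178.68
Denominator: √[(19667.6 − 18333.16)(98502.9 − 96907.69)] = √[1334.44 × 1595.21] = 1459.0106
r = 1178.68 / 1459.0106 ≈ 0.808

0.808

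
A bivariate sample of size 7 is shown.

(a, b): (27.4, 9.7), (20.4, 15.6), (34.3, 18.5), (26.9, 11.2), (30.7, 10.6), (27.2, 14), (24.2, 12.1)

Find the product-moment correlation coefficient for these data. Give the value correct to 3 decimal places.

n = 7, Σa = 191.1, Σb = 91.7, Σa² = 5334.99, Σb² = 1259.91, Σab = 2518.89
nΣab − ΣaΣb = 17632.23 − 17523.87 = 108.36
nΣa² − (Σa)² = 37344.93 − 36519.21 = 825.72; nΣb² − (Σb)² = 8819.37 − 8408.89 = 410.48
r = 108.36 / √(825.72 × 410.48) = 108.36 / 582.1869 ≈ 0.186

0.186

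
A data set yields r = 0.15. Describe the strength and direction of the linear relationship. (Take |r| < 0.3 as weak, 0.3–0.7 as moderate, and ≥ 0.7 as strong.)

r = 0.15 > 0 so the relationship is positive.
|r| = 0.15, which falls in the weak range.

weak positive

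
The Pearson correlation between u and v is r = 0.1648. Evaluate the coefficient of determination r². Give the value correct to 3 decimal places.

r² = (0.1648)² = 0.027

0.027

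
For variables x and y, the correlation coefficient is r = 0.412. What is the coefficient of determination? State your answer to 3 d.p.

0.170

r² = (0.412)² = 0.170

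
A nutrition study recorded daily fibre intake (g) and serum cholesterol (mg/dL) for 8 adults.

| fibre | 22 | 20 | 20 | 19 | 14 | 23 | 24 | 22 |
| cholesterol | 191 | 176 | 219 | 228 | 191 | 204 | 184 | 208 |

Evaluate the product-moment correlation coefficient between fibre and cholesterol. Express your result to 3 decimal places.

-0.073

n = 8, Σx = 164, Σy = 1601, Σx² = 3430, Σy² = 322619, Σxy = 32792
nΣxy − ΣxΣy = 262336 − 262564 = -228
nΣx² − (Σx)² = 27440 − 26896 = 544; nΣy² − (Σy)² = 2580952 − 2563201 = 17751
r = -228 / √(544 × 17751) = -228 / 3107.4980 ≈ -0.073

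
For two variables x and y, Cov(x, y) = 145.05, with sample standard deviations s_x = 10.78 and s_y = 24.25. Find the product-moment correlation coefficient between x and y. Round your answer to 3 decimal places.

0.555

r = Cov(x,y) / (s_x · s_y) = 145.05 / (10.78 × 24.25)
  = 145.05 / 261.4150 ≈ 0.555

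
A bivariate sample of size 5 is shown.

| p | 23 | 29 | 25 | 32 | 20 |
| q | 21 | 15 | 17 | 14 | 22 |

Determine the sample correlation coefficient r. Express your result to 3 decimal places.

n = 5, Σp = 129, Σq = 89, Σp² = 3419, Σq² = 1635, Σpq = 2231
nΣpq − ΣpΣq = 11155 − 11481 = -326
nΣp² − (Σp)² = 17095 − 16641 = 454; nΣq² − (Σq)² = 8175 − 7921 = 254
r = -326 / √(454 × 254) = -326 / 339.5821 ≈ -0.960

-0.960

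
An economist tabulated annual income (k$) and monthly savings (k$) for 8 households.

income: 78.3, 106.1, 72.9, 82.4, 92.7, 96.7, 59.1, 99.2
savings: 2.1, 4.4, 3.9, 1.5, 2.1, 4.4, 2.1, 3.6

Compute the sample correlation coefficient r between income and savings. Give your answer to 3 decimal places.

n = 8, Σx = 687.4, Σy = 24.1, Σx² = 60769.9, Σy² = 82.37, Σxy = 2140.56
nΣxy − ΣxΣy = 17124.48 − 16566.34 = 558.14
nΣx² − (Σx)² = 486159.2 − 472518.76 = 13640.44; nΣy² − (Σy)² = 658.96 − 580.81 = 78.15
r = 558.14 / √(13640.44 × 78.15) = 558.14 / 1032.4729 ≈ 0.541

0.541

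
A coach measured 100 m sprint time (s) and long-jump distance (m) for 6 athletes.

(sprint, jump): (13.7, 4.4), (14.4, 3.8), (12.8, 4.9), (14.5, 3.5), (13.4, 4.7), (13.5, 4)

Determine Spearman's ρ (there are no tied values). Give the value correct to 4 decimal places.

-0.9429

Rank sprint: 4, 5, 1, 6, 2, 3
Rank jump: 4, 2, 6, 1, 5, 3
d = rank(sprint) − rank(jump): 0, 3, -5, 5, -3, 0; Σd² = 68
ρ = 1 − 6Σd² / [n(n²−1)] = 1 − 6×68 / (6×35) = 1 − 408/210 ≈ -0.9429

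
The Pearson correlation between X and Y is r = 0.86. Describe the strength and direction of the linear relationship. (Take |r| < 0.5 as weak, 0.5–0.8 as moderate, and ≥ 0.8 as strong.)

strong positive

r = 0.86 > 0 so the relationship is positive.
|r| = 0.86, which falls in the strong range.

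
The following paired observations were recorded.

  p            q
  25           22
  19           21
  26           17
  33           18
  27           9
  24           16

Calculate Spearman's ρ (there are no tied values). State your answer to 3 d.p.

Rank p: 3, 1, 4, 6, 5, 2
Rank q: 6, 5, 3, 4, 1, 2
d = rank(p) − rank(q): -3, -4, 1, 2, 4, 0; Σd² = 46
ρ = 1 − 6Σd² / [n(n²−1)] = 1 − 6×46 / (6×35) = 1 − 276/210 ≈ -0.314

-0.314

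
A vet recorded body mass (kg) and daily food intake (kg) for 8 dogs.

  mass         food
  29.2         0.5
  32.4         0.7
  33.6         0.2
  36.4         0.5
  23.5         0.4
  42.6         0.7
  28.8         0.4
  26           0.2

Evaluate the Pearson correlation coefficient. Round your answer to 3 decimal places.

0.550

n = 8, Σx = 252.5, Σy = 3.6, Σx² = 8228.77, Σy² = 1.88, Σxy = 118.14
nΣxy − ΣxΣy = 945.12 − 909 = 36.12
nΣx² − (Σx)² = 65830.16 − 63756.25 = 2073.91; nΣy² − (Σy)² = 15.04 − 12.96 = 2.08
r = 36.12 / √(2073.91 × 2.08) = 36.12 / 65.6790 ≈ 0.550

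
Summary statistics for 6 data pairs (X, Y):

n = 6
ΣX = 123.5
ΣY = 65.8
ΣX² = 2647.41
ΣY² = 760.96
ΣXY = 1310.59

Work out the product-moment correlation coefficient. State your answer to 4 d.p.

-0.6801

r = (nΣXY − ΣXΣY) / √[(nΣX² − (ΣX)²)(nΣY² − (ΣY)²)]
Numerator: 6×1310.59 − 123.5×65.8 = -262.76
Denominator: √[(15884.46 − 15252.25)(4565.76 − 4329.64)] = √[632.21 × 236.12] = 386.3644
r = -262.76 / 386.3644 ≈ -0.6801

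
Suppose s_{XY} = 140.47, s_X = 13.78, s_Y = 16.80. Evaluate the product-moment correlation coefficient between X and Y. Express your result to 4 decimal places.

r = Cov(X,Y) / (s_X · s_Y) = 140.47 / (13.78 × 16.80)
  = 140.47 / 231.5040 ≈ 0.6068

0.6068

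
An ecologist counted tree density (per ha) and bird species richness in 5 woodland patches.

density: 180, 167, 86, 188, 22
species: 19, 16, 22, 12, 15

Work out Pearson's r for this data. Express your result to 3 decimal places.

n = 5, Σx = 643, Σy = 84, Σx² = 103513, Σy² = 1470, Σxy = 10570
nΣxy − ΣxΣy = 52850 − 54012 = -1162
nΣx² − (Σx)² = 517565 − 413449 = 104116; nΣy² − (Σy)² = 7350 − 7056 = 294
r = -1162 / √(104116 × 294) = -1162 / 5532.6399 ≈ -0.210

-0.210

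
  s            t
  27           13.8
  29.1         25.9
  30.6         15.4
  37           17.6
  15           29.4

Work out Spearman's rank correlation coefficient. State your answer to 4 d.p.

-0.3000

Rank s: 2, 3, 4, 5, 1
Rank t: 1, 4, 2, 3, 5
d = rank(s) − rank(t): 1, -1, 2, 2, -4; Σd² = 26
ρ = 1 − 6Σd² / [n(n²−1)] = 1 − 6×26 / (5×24) = 1 − 156/120 ≈ -0.3000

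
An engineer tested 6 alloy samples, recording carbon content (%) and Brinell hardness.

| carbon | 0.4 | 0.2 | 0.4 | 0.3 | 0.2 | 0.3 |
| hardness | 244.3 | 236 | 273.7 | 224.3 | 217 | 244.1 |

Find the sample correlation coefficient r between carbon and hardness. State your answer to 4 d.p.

n = 6, Σx = 1.8, Σy = 1439.4, Σx² = 0.58, Σy² = 347274.48, Σxy = 438.32
nΣxy − ΣxΣy = 2629.92 − 2590.92 = 39
nΣx² − (Σx)² = 3.48 − 3.24 = 0.24; nΣy² − (Σy)² = 2083646.88 − 2071872.36 = 11774.52
r = 39 / √(0.24 × 11774.52) = 39 / 53.1591 ≈ 0.7336

0.7336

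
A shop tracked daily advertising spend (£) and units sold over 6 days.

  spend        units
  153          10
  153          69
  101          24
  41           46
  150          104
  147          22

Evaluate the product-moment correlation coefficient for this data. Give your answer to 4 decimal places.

n = 6, Σx = 745, Σy = 275, Σx² = 102809, Σy² = 18853, Σxy = 35231
nΣxy − ΣxΣy = 211386 − 204875 = 6511
nΣx² − (Σx)² = 616854 − 555025 = 61829; nΣy² − (Σy)² = 113118 − 75625 = 37493
r = 6511 / √(61829 × 37493) = 6511 / 48147.2190 ≈ 0.1352

0.1352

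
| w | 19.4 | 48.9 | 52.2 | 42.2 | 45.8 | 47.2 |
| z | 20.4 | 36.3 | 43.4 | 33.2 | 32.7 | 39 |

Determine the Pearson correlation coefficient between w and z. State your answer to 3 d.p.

n = 6, Σw = 255.7, Σz = 205, Σw² = 11598.73, Σz² = 7309.94, Σwz = 9175.81
nΣwz − ΣwΣz = 55054.86 − 52418.5 = 2636.36
nΣw² − (Σw)² = 69592.38 − 65382.49 = 4209.89; nΣz² − (Σz)² = 43859.64 − 42025 = 1834.64
r = 2636.36 / √(4209.89 × 1834.64) = 2636.36 / 2779.1424 ≈ 0.949

0.949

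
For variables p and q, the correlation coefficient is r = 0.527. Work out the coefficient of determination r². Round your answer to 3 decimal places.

0.278

r² = (0.527)² = 0.278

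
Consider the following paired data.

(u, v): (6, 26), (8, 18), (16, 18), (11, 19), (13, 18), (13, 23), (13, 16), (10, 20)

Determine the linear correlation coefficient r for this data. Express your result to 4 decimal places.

-0.5449

n = 8, Σu = 90, Σv = 158, Σu² = 1084, Σv² = 3194, Σuv = 1738
nΣuv − ΣuΣv = 13904 − 14220 = -316
nΣu² − (Σu)² = 8672 − 8100 = 572; nΣv² − (Σv)² = 25552 − 24964 = 588
r = -316 / √(572 × 588) = -316 / 579.9448 ≈ -0.5449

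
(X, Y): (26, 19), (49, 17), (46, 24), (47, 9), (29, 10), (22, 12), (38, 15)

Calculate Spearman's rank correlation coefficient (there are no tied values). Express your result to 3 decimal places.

0.036

Rank X: 2, 7, 5, 6, 3, 1, 4
Rank Y: 6, 5, 7, 1, 2, 3, 4
d = rank(X) − rank(Y): -4, 2, -2, 5, 1, -2, 0; Σd² = 54
ρ = 1 − 6Σd² / [n(n²−1)] = 1 − 6×54 / (7×48) = 1 − 324/336 ≈ 0.036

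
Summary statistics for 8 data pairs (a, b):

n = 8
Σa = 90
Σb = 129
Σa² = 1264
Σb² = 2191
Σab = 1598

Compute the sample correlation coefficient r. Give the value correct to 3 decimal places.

0.879

r = (nΣab − ΣaΣb) / √[(nΣa² − (Σa)²)(nΣb² − (Σb)²)]
Numerator: 8×1598 − 90×129 = 1174
Denominator: √[(10112 − 8100)(17528 − 16641)] = √[2012 × 887] = 1335.9057
r = 1174 / 1335.9057 ≈ 0.879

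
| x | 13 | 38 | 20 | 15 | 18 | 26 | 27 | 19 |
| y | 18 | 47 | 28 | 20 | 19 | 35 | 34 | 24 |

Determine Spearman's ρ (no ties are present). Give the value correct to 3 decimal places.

0.952

Rank x: 1, 8, 5, 2, 3, 6, 7, 4
Rank y: 1, 8, 5, 3, 2, 7, 6, 4
d = rank(x) − rank(y): 0, 0, 0, -1, 1, -1, 1, 0; Σd² = 4
ρ = 1 − 6Σd² / [n(n²−1)] = 1 − 6×4 / (8×63) = 1 − 24/504 ≈ 0.952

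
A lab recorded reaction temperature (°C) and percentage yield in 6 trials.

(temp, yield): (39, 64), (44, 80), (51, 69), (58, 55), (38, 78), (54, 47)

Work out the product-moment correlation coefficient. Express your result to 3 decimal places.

-0.705

n = 6, Σx = 284, Σy = 393, Σx² = 13782, Σy² = 26575, Σxy = 18227
nΣxy − ΣxΣy = 109362 − 111612 = -2250
nΣx² − (Σx)² = 82692 − 80656 = 2036; nΣy² − (Σy)² = 159450 − 154449 = 5001
r = -2250 / √(2036 × 5001) = -2250 / 3190.9303 ≈ -0.705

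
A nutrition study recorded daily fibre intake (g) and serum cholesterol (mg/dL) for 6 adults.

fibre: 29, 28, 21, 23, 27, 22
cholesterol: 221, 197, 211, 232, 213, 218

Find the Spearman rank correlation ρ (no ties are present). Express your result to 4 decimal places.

0.0857

Rank fibre: 6, 5, 1, 3, 4, 2
Rank cholesterol: 5, 1, 2, 6, 3, 4
d = rank(fibre) − rank(cholesterol): 1, 4, -1, -3, 1, -2; Σd² = 32
ρ = 1 − 6Σd² / [n(n²−1)] = 1 − 6×32 / (6×35) = 1 − 192/210 ≈ 0.0857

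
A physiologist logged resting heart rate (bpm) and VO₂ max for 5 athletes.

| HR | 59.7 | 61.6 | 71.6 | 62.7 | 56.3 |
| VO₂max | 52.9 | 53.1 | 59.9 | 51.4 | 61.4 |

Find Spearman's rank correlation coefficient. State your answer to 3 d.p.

Rank HR: 2, 3, 5, 4, 1
Rank VO₂max: 2, 3, 4, 1, 5
d = rank(HR) − rank(VO₂max): 0, 0, 1, 3, -4; Σd² = 26
ρ = 1 − 6Σd² / [n(n²−1)] = 1 − 6×26 / (5×24) = 1 − 156/120 ≈ -0.300

-0.300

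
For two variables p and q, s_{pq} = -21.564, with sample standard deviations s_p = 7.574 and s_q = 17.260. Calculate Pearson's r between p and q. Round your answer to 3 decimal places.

r = Cov(p,q) / (s_p · s_q) = -21.564 / (7.574 × 17.260)
  = -21.564 / 130.7272 ≈ -0.165

-0.165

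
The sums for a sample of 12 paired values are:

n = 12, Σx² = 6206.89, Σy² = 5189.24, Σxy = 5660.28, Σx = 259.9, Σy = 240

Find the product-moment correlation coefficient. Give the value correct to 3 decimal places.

0.975

r = (nΣxy − ΣxΣy) / √[(nΣx² − (Σx)²)(nΣy² − (Σy)²)]
Numerator: 12×5660.28 − 259.9×240 = 5547.36
Denominator: √[(74482.68 − 67548.01)(62270.88 − 57600)] = √[6934.67 × 4670.88] = 5691.3102
r = 5547.36 / 5691.3102 ≈ 0.975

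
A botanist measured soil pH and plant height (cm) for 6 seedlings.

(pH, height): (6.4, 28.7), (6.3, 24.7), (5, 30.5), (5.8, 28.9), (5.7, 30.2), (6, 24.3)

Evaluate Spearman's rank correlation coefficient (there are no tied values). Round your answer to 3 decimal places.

Rank pH: 6, 5, 1, 3, 2, 4
Rank height: 3, 2, 6, 4, 5, 1
d = rank(pH) − rank(height): 3, 3, -5, -1, -3, 3; Σd² = 62
ρ = 1 − 6Σd² / [n(n²−1)] = 1 − 6×62 / (6×35) = 1 − 372/210 ≈ -0.771

-0.771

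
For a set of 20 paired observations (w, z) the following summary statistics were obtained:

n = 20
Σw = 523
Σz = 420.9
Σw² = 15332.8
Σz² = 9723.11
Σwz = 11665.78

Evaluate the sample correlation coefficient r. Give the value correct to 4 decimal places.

0.5507

r = (nΣwz − ΣwΣz) / √[(nΣw² − (Σw)²)(nΣz² − (Σz)²)]
Numerator: 20×11665.78 − 523×420.9 = 13184.9
Denominator: √[(306656 − 273529)(194462.2 − 177156.81)] = √[33127 × 17305.39] = 23943.1755
r = 13184.9 / 23943.1755 ≈ 0.5507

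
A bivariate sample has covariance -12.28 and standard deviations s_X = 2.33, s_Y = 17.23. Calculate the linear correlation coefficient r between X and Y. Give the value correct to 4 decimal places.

-0.3059

r = Cov(X,Y) / (s_X · s_Y) = -12.28 / (2.33 × 17.23)
  = -12.28 / 40.1459 ≈ -0.3059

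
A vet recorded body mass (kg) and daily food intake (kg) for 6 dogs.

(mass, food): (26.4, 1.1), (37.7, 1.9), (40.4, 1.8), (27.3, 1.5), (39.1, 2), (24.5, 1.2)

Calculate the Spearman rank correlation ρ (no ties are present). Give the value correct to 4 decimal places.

Rank mass: 2, 4, 6, 3, 5, 1
Rank food: 1, 5, 4, 3, 6, 2
d = rank(mass) − rank(food): 1, -1, 2, 0, -1, -1; Σd² = 8
ρ = 1 − 6Σd² / [n(n²−1)] = 1 − 6×8 / (6×35) = 1 − 48/210 ≈ 0.7714

0.7714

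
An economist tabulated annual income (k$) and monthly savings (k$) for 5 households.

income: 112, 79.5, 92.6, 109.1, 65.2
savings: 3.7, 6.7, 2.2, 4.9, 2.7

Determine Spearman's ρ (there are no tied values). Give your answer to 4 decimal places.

0.1000

Rank income: 5, 2, 3, 4, 1
Rank savings: 3, 5, 1, 4, 2
d = rank(income) − rank(savings): 2, -3, 2, 0, -1; Σd² = 18
ρ = 1 − 6Σd² / [n(n²−1)] = 1 − 6×18 / (5×24) = 1 − 108/120 ≈ 0.1000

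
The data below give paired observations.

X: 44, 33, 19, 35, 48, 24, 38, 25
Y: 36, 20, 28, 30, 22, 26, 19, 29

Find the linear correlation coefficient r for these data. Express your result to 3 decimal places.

n = 8, ΣX = 266, ΣY = 210, ΣX² = 9560, ΣY² = 5742, ΣXY = 6953
nΣXY − ΣXΣY = 55624 − 55860 = -236
nΣX² − (ΣX)² = 76480 − 70756 = 5724; nΣY² − (ΣY)² = 45936 − 44100 = 1836
r = -236 / √(5724 × 1836) = -236 / 3241.7995 ≈ -0.073

-0.073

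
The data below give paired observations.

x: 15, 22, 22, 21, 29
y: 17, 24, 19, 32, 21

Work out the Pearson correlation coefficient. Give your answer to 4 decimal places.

0.1598

n = 5, Σx = 109, Σy = 113, Σx² = 2475, Σy² = 2691, Σxy = 2482
nΣxy − ΣxΣy = 12410 − 12317 = 93
nΣx² − (Σx)² = 12375 − 11881 = 494; nΣy² − (Σy)² = 13455 − 12769 = 686
r = 93 / √(494 × 686) = 93 / 582.1374 ≈ 0.1598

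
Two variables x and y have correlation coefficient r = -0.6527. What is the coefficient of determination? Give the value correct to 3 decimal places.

r² = (-0.6527)² = 0.426

0.426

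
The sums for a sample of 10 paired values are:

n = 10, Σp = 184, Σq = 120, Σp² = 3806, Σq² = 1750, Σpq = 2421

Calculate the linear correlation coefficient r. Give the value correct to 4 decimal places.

0.5900

r = (nΣpq − ΣpΣq) / √[(nΣp² − (Σp)²)(nΣq² − (Σq)²)]
Numerator: 10×2421 − 184×120 = 2130
Denominator: √[(38060 − 33856)(17500 − 14400)] = √[4204 × 3100] = 3610.0416
r = 2130 / 3610.0416 ≈ 0.5900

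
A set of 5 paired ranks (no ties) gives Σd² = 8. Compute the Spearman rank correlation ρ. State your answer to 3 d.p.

ρ = 1 − 6Σd² / [n(n²−1)] = 1 − 6×8 / (5×24)
  = 1 − 48/120 = 1 − 0.4000 ≈ 0.600

0.600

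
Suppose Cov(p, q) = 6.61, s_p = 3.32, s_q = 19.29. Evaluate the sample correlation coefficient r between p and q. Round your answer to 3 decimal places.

r = Cov(p,q) / (s_p · s_q) = 6.61 / (3.32 × 19.29)
  = 6.61 / 64.0428 ≈ 0.103

0.103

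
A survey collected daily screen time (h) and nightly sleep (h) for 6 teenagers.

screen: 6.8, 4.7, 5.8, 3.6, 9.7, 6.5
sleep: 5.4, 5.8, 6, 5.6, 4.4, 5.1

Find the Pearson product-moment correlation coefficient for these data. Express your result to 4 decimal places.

n = 6, Σx = 37.1, Σy = 32.3, Σx² = 251.27, Σy² = 175.53, Σxy = 194.77
nΣxy − ΣxΣy = 1168.62 − 1198.33 = -29.71
nΣx² − (Σx)² = 1507.62 − 1376.41 = 131.21; nΣy² − (Σy)² = 1053.18 − 1043.29 = 9.89
r = -29.71 / √(131.21 × 9.89) = -29.71 / 36.0231 ≈ -0.8247

-0.8247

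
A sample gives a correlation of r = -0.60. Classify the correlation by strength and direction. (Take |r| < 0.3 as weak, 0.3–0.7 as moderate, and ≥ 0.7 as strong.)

r = -0.60 < 0 so the relationship is negative.
|r| = 0.60, which falls in the moderate range.

moderate negative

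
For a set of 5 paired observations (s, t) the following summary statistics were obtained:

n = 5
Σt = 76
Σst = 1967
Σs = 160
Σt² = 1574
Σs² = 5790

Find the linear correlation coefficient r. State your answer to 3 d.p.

r = (nΣst − ΣsΣt) / √[(nΣs² − (Σs)²)(nΣt² − (Σt)²)]
Numerator: 5×1967 − 160×76 = -2325
Denominator: √[(28950 − 25600)(7870 − 5776)] = √[3350 × 2094] = 2648.5656
r = -2325 / 2648.5656 ≈ -0.878

-0.878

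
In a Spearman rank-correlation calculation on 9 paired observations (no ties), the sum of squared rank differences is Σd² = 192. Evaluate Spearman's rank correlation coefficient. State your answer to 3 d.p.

ρ = 1 − 6Σd² / [n(n²−1)] = 1 − 6×192 / (9×80)
  = 1 − 1152/720 = 1 − 1.6000 ≈ -0.600

-0.600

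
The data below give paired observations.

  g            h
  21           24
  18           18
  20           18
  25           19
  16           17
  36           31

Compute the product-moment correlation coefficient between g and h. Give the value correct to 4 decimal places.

0.8831

n = 6, Σg = 136, Σh = 127, Σg² = 3342, Σh² = 2835, Σgh = 3051
nΣgh − ΣgΣh = 18306 − 17272 = 1034
nΣg² − (Σg)² = 20052 − 18496 = 1556; nΣh² − (Σh)² = 17010 − 16129 = 881
r = 1034 / √(1556 × 881) = 1034 / 1170.8271 ≈ 0.8831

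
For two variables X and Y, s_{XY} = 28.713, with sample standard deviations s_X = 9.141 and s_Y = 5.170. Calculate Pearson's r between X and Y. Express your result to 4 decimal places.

0.6076

r = Cov(X,Y) / (s_X · s_Y) = 28.713 / (9.141 × 5.170)
  = 28.713 / 47.2590 ≈ 0.6076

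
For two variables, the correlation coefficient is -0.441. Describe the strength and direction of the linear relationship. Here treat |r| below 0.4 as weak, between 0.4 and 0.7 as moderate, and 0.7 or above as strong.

moderate negative

r = -0.441 < 0 so the relationship is negative.
|r| = 0.441, which falls in the moderate range.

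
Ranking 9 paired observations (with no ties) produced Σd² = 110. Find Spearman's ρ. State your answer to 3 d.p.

ρ = 1 − 6Σd² / [n(n²−1)] = 1 − 6×110 / (9×80)
  = 1 − 660/720 = 1 − 0.9167 ≈ 0.083

0.083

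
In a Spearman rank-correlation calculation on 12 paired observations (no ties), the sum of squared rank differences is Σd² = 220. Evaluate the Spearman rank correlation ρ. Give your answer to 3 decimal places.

ρ = 1 − 6Σd² / [n(n²−1)] = 1 − 6×220 / (12×143)
  = 1 − 1320/1716 = 1 − 0.7692 ≈ 0.231

0.231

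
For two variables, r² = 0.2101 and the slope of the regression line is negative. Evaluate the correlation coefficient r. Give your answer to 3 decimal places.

-0.458

|r| = √0.2101 = 0.458
The association is negative, so r = −0.458.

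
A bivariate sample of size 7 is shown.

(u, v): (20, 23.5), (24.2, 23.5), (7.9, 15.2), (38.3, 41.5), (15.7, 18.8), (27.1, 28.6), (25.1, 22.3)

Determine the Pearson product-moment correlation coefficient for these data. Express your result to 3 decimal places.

n = 7, Σu = 158.3, Σv = 173.4, Σu² = 4125.85, Σv² = 4726.48, Σuv = 4378.18
nΣuv − ΣuΣv = 30647.26 − 27449.22 = 3198.04
nΣu² − (Σu)² = 28880.95 − 25058.89 = 3822.06; nΣv² − (Σv)² = 33085.36 − 30067.56 = 3017.8
r = 3198.04 / √(3822.06 × 3017.8) = 3198.04 / 3396.2056 ≈ 0.942

0.942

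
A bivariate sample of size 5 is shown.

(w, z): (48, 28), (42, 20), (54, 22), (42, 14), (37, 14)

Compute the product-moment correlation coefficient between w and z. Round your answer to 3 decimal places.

n = 5, Σw = 223, Σz = 98, Σw² = 10117, Σz² = 2060, Σwz = 4478
nΣwz − ΣwΣz = 22390 − 21854 = 536
nΣw² − (Σw)² = 50585 − 49729 = 856; nΣz² − (Σz)² = 10300 − 9604 = 696
r = 536 / √(856 × 696) = 536 / 771.8653 ≈ 0.694

0.694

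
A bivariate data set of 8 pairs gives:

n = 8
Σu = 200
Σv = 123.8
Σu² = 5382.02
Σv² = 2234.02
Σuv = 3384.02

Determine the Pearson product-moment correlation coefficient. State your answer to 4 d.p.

r = (nΣuv − ΣuΣv) / √[(nΣu² − (Σu)²)(nΣv² − (Σv)²)]
Numerator: 8×3384.02 − 200×123.8 = 2312.16
Denominator: √[(43056.16 − 40000)(17872.16 − 15326.44)] = √[3056.16 × 2545.72] = 2789.2880
r = 2312.16 / 2789.2880 ≈ 0.8289

0.8289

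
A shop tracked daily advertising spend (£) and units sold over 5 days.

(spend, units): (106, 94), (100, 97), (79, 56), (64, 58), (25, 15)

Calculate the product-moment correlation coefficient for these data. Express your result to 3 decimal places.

n = 5, Σx = 374, Σy = 320, Σx² = 32198, Σy² = 24970, Σxy = 28175
nΣxy − ΣxΣy = 140875 − 119680 = 21195
nΣx² − (Σx)² = 160990 − 139876 = 21114; nΣy² − (Σy)² = 124850 − 102400 = 22450
r = 21195 / √(21114 × 22450) = 21195 / 21771.7546 ≈ 0.974

0.974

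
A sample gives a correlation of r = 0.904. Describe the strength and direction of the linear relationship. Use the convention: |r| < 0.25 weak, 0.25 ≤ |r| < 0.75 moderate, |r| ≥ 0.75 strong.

r = 0.904 > 0 so the relationship is positive.
|r| = 0.904, which falls in the strong range.

strong positive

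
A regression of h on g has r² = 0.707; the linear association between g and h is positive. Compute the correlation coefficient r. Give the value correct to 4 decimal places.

0.8408

|r| = √0.707 = 0.8408
The association is positive, so r = 0.8408.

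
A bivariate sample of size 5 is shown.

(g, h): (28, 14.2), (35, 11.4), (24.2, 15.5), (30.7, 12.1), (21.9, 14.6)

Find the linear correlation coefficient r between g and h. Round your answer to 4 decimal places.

n = 5, Σg = 139.8, Σh = 67.8, Σg² = 4016.74, Σh² = 931.42, Σgh = 1862.91
nΣgh − ΣgΣh = 9314.55 − 9478.44 = -163.89
nΣg² − (Σg)² = 20083.7 − 19544.04 = 539.66; nΣh² − (Σh)² = 4657.1 − 4596.84 = 60.26
r = -163.89 / √(539.66 × 60.26) = -163.89 / 180.3328 ≈ -0.9088

-0.9088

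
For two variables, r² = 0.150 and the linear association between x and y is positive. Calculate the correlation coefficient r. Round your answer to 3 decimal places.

0.387

|r| = √0.150 = 0.387
The association is positive, so r = 0.387.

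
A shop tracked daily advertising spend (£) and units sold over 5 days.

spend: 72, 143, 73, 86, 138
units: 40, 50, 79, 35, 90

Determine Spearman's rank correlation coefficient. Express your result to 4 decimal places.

Rank spend: 1, 5, 2, 3, 4
Rank units: 2, 3, 4, 1, 5
d = rank(spend) − rank(units): -1, 2, -2, 2, -1; Σd² = 14
ρ = 1 − 6Σd² / [n(n²−1)] = 1 − 6×14 / (5×24) = 1 − 84/120 ≈ 0.3000

0.3000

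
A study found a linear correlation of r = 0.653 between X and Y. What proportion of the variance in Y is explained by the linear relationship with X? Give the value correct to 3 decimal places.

r² = (0.653)² = 0.426

0.426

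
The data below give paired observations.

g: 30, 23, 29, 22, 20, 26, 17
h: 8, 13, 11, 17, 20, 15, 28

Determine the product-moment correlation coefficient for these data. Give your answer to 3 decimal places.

n = 7, Σg = 167, Σh = 112, Σg² = 4119, Σh² = 2052, Σgh = 2498
nΣgh − ΣgΣh = 17486 − 18704 = -1218
nΣg² − (Σg)² = 28833 − 27889 = 944; nΣh² − (Σh)² = 14364 − 12544 = 1820
r = -1218 / √(944 × 1820) = -1218 / 1310.7555 ≈ -0.929

-0.929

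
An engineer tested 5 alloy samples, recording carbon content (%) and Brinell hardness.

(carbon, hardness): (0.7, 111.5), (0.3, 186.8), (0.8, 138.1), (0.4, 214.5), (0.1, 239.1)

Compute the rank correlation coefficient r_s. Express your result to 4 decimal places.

Rank carbon: 4, 2, 5, 3, 1
Rank hardness: 1, 3, 2, 4, 5
d = rank(carbon) − rank(hardness): 3, -1, 3, -1, -4; Σd² = 36
ρ = 1 − 6Σd² / [n(n²−1)] = 1 − 6×36 / (5×24) = 1 − 216/120 ≈ -0.8000

-0.8000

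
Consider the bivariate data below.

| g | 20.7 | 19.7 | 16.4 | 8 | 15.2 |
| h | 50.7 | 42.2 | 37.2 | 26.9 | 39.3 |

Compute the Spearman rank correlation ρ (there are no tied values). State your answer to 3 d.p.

0.900

Rank g: 5, 4, 3, 1, 2
Rank h: 5, 4, 2, 1, 3
d = rank(g) − rank(h): 0, 0, 1, 0, -1; Σd² = 2
ρ = 1 − 6Σd² / [n(n²−1)] = 1 − 6×2 / (5×24) = 1 − 12/120 ≈ 0.900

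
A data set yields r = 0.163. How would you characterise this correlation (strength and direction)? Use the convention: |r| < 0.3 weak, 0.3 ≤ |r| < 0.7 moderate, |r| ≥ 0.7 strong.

r = 0.163 > 0 so the relationship is positive.
|r| = 0.163, which falls in the weak range.

weak positive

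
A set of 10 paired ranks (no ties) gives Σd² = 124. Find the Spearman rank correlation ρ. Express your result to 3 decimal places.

ρ = 1 − 6Σd² / [n(n²−1)] = 1 − 6×124 / (10×99)
  = 1 − 744/990 = 1 − 0.7515 ≈ 0.248

0.248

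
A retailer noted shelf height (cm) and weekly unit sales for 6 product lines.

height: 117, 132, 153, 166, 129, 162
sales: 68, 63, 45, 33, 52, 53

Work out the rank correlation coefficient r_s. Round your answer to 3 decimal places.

-0.714

Rank height: 1, 3, 4, 6, 2, 5
Rank sales: 6, 5, 2, 1, 3, 4
d = rank(height) − rank(sales): -5, -2, 2, 5, -1, 1; Σd² = 60
ρ = 1 − 6Σd² / [n(n²−1)] = 1 − 6×60 / (6×35) = 1 − 360/210 ≈ -0.714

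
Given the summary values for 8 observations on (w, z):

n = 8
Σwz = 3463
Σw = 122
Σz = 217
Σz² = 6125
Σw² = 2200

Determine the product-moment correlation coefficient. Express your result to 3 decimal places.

0.540

r = (nΣwz − ΣwΣz) / √[(nΣw² − (Σw)²)(nΣz² − (Σz)²)]
Numerator: 8×3463 − 122×217 = 1230
Denominator: √[(17600 − 14884)(49000 − 47089)] = √[2716 × 1911] = 2278.2177
r = 1230 / 2278.2177 ≈ 0.540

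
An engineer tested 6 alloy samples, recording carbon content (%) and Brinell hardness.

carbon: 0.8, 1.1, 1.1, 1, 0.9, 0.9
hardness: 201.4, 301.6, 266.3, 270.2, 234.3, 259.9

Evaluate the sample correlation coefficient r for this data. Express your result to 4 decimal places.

n = 6, Σx = 5.8, Σy = 1533.7, Σx² = 5.68, Σy² = 397892.75, Σxy = 1500.79
nΣxy − ΣxΣy = 9004.74 − 8895.46 = 109.28
nΣx² − (Σx)² = 34.08 − 33.64 = 0.44; nΣy² − (Σy)² = 2387356.5 − 2352235.69 = 35120.81
r = 109.28 / √(0.44 × 35120.81) = 109.28 / 124.3107 ≈ 0.8791

0.8791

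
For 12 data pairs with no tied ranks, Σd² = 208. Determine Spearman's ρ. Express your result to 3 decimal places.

0.273

ρ = 1 − 6Σd² / [n(n²−1)] = 1 − 6×208 / (12×143)
  = 1 − 1248/1716 = 1 − 0.7273 ≈ 0.273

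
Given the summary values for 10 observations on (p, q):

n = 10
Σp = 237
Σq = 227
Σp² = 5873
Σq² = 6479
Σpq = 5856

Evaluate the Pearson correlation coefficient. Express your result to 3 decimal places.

0.817

r = (nΣpq − ΣpΣq) / √[(nΣp² − (Σp)²)(nΣq² − (Σq)²)]
Numerator: 10×5856 − 237×227 = 4761
Denominator: √[(58730 − 56169)(64790 − 51529)] = √[2561 × 13261] = 5827.6428
r = 4761 / 5827.6428 ≈ 0.817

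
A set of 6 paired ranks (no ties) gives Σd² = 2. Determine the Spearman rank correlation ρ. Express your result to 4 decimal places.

0.9429

ρ = 1 − 6Σd² / [n(n²−1)] = 1 − 6×2 / (6×35)
  = 1 − 12/210 = 1 − 0.05714 ≈ 0.9429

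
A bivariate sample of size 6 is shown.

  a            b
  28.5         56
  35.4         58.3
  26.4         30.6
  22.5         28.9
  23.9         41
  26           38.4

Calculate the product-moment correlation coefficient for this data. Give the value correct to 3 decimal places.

n = 6, Σa = 162.7, Σb = 253.2, Σa² = 4515.83, Σb² = 11462.02, Σab = 7096.21
nΣab − ΣaΣb = 42577.26 − 41195.64 = 1381.62
nΣa² − (Σa)² = 27094.98 − 26471.29 = 623.69; nΣb² − (Σb)² = 68772.12 − 64110.24 = 4661.88
r = 1381.62 / √(623.69 × 4661.88) = 1381.62 / 1705.1592 ≈ 0.810

0.810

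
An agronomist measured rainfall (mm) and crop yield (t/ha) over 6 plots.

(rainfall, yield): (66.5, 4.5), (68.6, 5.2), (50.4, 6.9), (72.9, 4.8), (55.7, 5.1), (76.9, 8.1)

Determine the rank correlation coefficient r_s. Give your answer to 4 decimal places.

0.1429

Rank rainfall: 3, 4, 1, 5, 2, 6
Rank yield: 1, 4, 5, 2, 3, 6
d = rank(rainfall) − rank(yield): 2, 0, -4, 3, -1, 0; Σd² = 30
ρ = 1 − 6Σd² / [n(n²−1)] = 1 − 6×30 / (6×35) = 1 − 180/210 ≈ 0.1429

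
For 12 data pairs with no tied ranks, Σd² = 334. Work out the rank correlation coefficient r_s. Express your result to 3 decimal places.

ρ = 1 − 6Σd² / [n(n²−1)] = 1 − 6×334 / (12×143)
  = 1 − 2004/1716 = 1 − 1.1678 ≈ -0.168

-0.168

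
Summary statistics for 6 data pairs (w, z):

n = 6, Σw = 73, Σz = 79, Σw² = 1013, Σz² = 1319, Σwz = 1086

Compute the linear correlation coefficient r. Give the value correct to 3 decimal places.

r = (nΣwz − ΣwΣz) / √[(nΣw² − (Σw)²)(nΣz² − (Σz)²)]
Numerator: 6×1086 − 73×79 = 749
Denominator: √[(6078 − 5329)(7914 − 6241)] = √[749 × 1673] = 1119.4092
r = 749 / 1119.4092 ≈ 0.669

0.669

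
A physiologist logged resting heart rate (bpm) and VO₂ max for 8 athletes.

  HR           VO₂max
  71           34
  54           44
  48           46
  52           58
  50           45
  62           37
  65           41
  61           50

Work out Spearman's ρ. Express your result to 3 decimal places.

Rank HR: 8, 4, 1, 3, 2, 6, 7, 5
Rank VO₂max: 1, 4, 6, 8, 5, 2, 3, 7
d = rank(HR) − rank(VO₂max): 7, 0, -5, -5, -3, 4, 4, -2; Σd² = 144
ρ = 1 − 6Σd² / [n(n²−1)] = 1 − 6×144 / (8×63) = 1 − 864/504 ≈ -0.714

-0.714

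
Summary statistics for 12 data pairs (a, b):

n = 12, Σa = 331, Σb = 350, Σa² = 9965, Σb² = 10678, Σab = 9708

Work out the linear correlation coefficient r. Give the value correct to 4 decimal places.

r = (nΣab − ΣaΣb) / √[(nΣa² − (Σa)²)(nΣb² − (Σb)²)]
Numerator: 12×9708 − 331×350 = 646
Denominator: √[(119580 − 109561)(128136 − 122500)] = √[10019 × 5636] = 7514.4583
r = 646 / 7514.4583 ≈ 0.0860

0.0860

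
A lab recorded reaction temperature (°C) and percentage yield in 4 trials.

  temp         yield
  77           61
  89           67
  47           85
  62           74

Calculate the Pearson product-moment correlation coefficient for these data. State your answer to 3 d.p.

-0.866

n = 4, Σx = 275, Σy = 287, Σx² = 19903, Σy² = 20911, Σxy = 19243
nΣxy − ΣxΣy = 76972 − 78925 = -1953
nΣx² − (Σx)² = 79612 − 75625 = 3987; nΣy² − (Σy)² = 83644 − 82369 = 1275
r = -1953 / √(3987 × 1275) = -1953 / 2254.6452 ≈ -0.866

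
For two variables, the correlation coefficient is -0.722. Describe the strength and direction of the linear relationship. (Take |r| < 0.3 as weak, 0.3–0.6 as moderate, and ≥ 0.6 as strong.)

strong negative

r = -0.722 < 0 so the relationship is negative.
|r| = 0.722, which falls in the strong range.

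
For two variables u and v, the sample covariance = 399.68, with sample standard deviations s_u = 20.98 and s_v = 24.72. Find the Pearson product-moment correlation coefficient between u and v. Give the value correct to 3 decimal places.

0.771

r = Cov(u,v) / (s_u · s_v) = 399.68 / (20.98 × 24.72)
  = 399.68 / 518.6256 ≈ 0.771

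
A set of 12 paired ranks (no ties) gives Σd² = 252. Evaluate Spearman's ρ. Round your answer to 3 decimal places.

ρ = 1 − 6Σd² / [n(n²−1)] = 1 − 6×252 / (12×143)
  = 1 − 1512/1716 = 1 − 0.8811 ≈ 0.119

0.119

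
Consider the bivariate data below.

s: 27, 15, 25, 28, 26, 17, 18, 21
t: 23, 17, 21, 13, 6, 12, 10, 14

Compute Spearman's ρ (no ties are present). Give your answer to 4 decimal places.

0.1190

Rank s: 7, 1, 5, 8, 6, 2, 3, 4
Rank t: 8, 6, 7, 4, 1, 3, 2, 5
d = rank(s) − rank(t): -1, -5, -2, 4, 5, -1, 1, -1; Σd² = 74
ρ = 1 − 6Σd² / [n(n²−1)] = 1 − 6×74 / (8×63) = 1 − 444/504 ≈ 0.1190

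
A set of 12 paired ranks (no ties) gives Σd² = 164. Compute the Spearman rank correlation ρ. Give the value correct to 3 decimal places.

ρ = 1 − 6Σd² / [n(n²−1)] = 1 − 6×164 / (12×143)
  = 1 − 984/1716 = 1 − 0.5734 ≈ 0.427

0.427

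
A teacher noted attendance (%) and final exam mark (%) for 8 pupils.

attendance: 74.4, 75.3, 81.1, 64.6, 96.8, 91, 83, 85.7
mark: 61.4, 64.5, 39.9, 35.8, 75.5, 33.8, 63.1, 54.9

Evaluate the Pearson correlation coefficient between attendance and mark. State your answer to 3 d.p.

n = 8, Σx = 651.9, Σy = 428.9, Σx² = 53840.55, Σy² = 24642.17, Σxy = 35300.01
nΣxy − ΣxΣy = 282400.08 − 279599.91 = 2800.17
nΣx² − (Σx)² = 430724.4 − 424973.61 = 5750.79; nΣy² − (Σy)² = 197137.36 − 183955.21 = 13182.15
r = 2800.17 / √(5750.79 × 13182.15) = 2800.17 / 8706.7661 ≈ 0.322

0.322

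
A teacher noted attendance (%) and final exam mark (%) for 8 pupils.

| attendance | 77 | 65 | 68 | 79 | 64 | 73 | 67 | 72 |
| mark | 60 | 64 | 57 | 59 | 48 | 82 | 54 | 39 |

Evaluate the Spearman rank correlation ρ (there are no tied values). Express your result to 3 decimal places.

Rank attendance: 7, 2, 4, 8, 1, 6, 3, 5
Rank mark: 6, 7, 4, 5, 2, 8, 3, 1
d = rank(attendance) − rank(mark): 1, -5, 0, 3, -1, -2, 0, 4; Σd² = 56
ρ = 1 − 6Σd² / [n(n²−1)] = 1 − 6×56 / (8×63) = 1 − 336/504 ≈ 0.333

0.333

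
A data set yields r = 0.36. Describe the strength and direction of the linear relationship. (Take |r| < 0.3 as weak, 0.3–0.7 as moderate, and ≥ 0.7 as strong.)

r = 0.36 > 0 so the relationship is positive.
|r| = 0.36, which falls in the moderate range.

moderate positive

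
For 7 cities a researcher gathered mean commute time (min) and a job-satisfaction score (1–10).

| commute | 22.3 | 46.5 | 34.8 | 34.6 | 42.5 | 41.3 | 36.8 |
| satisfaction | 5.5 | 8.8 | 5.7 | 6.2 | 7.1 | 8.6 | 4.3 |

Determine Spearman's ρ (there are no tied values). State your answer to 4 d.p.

0.7143

Rank commute: 1, 7, 3, 2, 6, 5, 4
Rank satisfaction: 2, 7, 3, 4, 5, 6, 1
d = rank(commute) − rank(satisfaction): -1, 0, 0, -2, 1, -1, 3; Σd² = 16
ρ = 1 − 6Σd² / [n(n²−1)] = 1 − 6×16 / (7×48) = 1 − 96/336 ≈ 0.7143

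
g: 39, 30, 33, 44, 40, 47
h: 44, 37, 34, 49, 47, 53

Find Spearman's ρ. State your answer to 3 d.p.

0.943

Rank g: 3, 1, 2, 5, 4, 6
Rank h: 3, 2, 1, 5, 4, 6
d = rank(g) − rank(h): 0, -1, 1, 0, 0, 0; Σd² = 2
ρ = 1 − 6Σd² / [n(n²−1)] = 1 − 6×2 / (6×35) = 1 − 12/210 ≈ 0.943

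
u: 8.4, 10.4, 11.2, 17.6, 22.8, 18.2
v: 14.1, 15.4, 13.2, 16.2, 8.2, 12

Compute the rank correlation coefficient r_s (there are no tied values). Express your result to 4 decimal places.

Rank u: 1, 2, 3, 4, 6, 5
Rank v: 4, 5, 3, 6, 1, 2
d = rank(u) − rank(v): -3, -3, 0, -2, 5, 3; Σd² = 56
ρ = 1 − 6Σd² / [n(n²−1)] = 1 − 6×56 / (6×35) = 1 − 336/210 ≈ -0.6000

-0.6000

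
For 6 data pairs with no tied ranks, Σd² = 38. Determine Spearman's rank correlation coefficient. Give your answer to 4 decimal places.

ρ = 1 − 6Σd² / [n(n²−1)] = 1 − 6×38 / (6×35)
  = 1 − 228/210 = 1 − 1.08571 ≈ -0.0857

-0.0857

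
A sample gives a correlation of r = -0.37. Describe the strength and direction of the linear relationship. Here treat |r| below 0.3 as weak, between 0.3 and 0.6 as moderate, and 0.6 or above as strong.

r = -0.37 < 0 so the relationship is negative.
|r| = 0.37, which falls in the moderate range.

moderate negative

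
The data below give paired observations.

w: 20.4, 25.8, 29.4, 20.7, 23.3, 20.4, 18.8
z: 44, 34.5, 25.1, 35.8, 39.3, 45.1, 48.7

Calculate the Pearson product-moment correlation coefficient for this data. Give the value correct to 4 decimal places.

n = 7, Σw = 158.8, Σz = 272.5, Σw² = 3687.14, Σz² = 10988.09, Σwz = 6017.99
nΣwz − ΣwΣz = 42125.93 − 43273 = -1147.07
nΣw² − (Σw)² = 25809.98 − 25217.44 = 592.54; nΣz² − (Σz)² = 76916.63 − 74256.25 = 2660.38
r = -1147.07 / √(592.54 × 2660.38) = -1147.07 / 1255.5403 ≈ -0.9136

-0.9136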